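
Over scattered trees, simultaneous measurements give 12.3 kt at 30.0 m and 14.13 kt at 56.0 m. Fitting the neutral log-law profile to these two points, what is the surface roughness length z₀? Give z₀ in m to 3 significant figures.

z₀ ≈ 0.452 m

Log law: V(z) ∝ ln(z/z₀). With r = V₁/V₂ = 12.3/14.13 = 0.87049,
r · ln(z₂/z₀) = ln(z₁/z₀) ⇒ ln z₀ = (ln z₁ − r·ln z₂)/(1 − r)
ln z₀ = (3.40120 − 0.87049×4.02535) / 0.12951 = -0.7939
z₀ = exp(-0.7939) = 0.4521 m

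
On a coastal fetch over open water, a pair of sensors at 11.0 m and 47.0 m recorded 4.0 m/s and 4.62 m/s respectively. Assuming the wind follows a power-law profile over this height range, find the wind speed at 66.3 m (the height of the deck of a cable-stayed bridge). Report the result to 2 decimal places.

4.78 m/s

First find α: α = ln(V₂/V₁)/ln(z₂/z₁) = ln(4.62/4.0)/ln(47.0/11.0) = 0.14410/1.45225 = 0.0992
Extrapolate from 47.0 m to 66.3 m: V₃ = 4.62 × (66.3/47.0)^0.0992 = 4.62 × 1.0347 = 4.7804 m/s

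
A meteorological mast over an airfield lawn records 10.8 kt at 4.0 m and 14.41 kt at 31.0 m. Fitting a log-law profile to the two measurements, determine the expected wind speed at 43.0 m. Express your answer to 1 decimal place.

Log law: V ∝ ln(z/z₀). From the pair, with r = V₁/V₂ = 0.74948,
ln z₀ = (ln z₁ − r·ln z₂)/(1 − r) = (1.3863 − 0.74948×3.4340)/0.25052 = -4.7398 → z₀ = 0.008741 m
V₃ = V₁ · ln(z₃/z₀)/ln(z₁/z₀) = 10.8 × 8.5010/6.1261 = 14.9869 kt

15.0 kt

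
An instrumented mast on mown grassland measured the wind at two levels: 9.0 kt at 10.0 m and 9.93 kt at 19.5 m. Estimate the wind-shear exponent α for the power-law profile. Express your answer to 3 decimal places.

Power law: V₂/V₁ = (z₂/z₁)^α ⇒ α = ln(V₂/V₁) / ln(z₂/z₁)
α = ln(9.93/9.0) / ln(19.5/10.0) = ln(1.1033) / ln(1.9500)
  = 0.09834 / 0.66783 = 0.14725

α ≈ 0.147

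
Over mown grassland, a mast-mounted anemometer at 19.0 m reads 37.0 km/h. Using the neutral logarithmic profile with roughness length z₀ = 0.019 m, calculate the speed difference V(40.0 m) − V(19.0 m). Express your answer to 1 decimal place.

Log law: V₂ = V₁ · ln(z₂/z₀)/ln(z₁/z₀) = 37.0 × 7.6522/6.9078 = 40.9874 km/h
ΔV = 40.9874 − 37.0 = 3.9874 km/h

4.0 km/h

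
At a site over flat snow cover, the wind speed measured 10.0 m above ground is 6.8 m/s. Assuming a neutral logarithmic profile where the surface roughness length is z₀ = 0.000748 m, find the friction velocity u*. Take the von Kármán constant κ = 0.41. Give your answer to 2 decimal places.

Log law: V(z) = (u*/κ) · ln(z/z₀) ⇒ u* = κ · V / ln(z/z₀)
u* = 0.41 × 6.8 / ln(10.0/0.000748) = 0.41 × 6.8 / 9.5007
   = 2.7880 / 9.5007 = 0.2935 m/s

u* ≈ 0.29 m/s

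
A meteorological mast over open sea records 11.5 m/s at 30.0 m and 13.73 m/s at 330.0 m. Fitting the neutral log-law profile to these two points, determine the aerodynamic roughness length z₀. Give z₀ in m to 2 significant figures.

Log law: V(z) ∝ ln(z/z₀). With r = V₁/V₂ = 11.5/13.73 = 0.83758,
r · ln(z₂/z₀) = ln(z₁/z₀) ⇒ ln z₀ = (ln z₁ − r·ln z₂)/(1 − r)
ln z₀ = (3.40120 − 0.83758×5.79909) / 0.16242 = -8.9646
z₀ = exp(-8.9646) = 0.0001279 m

z₀ ≈ 0.00013 m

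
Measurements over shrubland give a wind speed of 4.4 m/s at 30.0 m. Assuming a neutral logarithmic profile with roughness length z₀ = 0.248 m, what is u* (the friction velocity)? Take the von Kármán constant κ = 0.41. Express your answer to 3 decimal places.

Log law: V(z) = (u*/κ) · ln(z/z₀) ⇒ u* = κ · V / ln(z/z₀)
u* = 0.41 × 4.4 / ln(30.0/0.248) = 0.41 × 4.4 / 4.7955
   = 1.8040 / 4.7955 = 0.3762 m/s

u* ≈ 0.376 m/s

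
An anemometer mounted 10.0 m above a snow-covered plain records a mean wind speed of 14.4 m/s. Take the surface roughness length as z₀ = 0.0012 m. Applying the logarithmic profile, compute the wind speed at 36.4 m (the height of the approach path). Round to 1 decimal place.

Log law: V(z) ∝ ln(z/z₀), so V₂/V₁ = ln(z₂/z₀) / ln(z₁/z₀).
ln(36.4/0.0012) = 10.3200, ln(10.0/0.0012) = 9.0280
V₂ = 14.4 × 10.3200/9.0280 = 14.4 × 1.1431 = 16.4608 m/s

16.5 m/s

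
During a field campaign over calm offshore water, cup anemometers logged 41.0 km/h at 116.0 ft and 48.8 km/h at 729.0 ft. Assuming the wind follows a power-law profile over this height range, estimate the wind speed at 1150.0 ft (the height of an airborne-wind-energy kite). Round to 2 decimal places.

50.95 km/h

First find α: α = ln(V₂/V₁)/ln(z₂/z₁) = ln(48.8/41.0)/ln(729.0/116.0) = 0.17416/1.83808 = 0.0947
Extrapolate from 729.0 ft to 1150.0 ft: V₃ = 48.8 × (1150.0/729.0)^0.0947 = 48.8 × 1.0441 = 50.9539 km/h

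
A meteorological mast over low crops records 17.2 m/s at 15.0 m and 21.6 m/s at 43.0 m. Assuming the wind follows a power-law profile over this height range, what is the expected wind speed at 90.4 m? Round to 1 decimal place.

First find α: α = ln(V₂/V₁)/ln(z₂/z₁) = ln(21.6/17.2)/ln(43.0/15.0) = 0.22778/1.05315 = 0.2163
Extrapolate from 43.0 m to 90.4 m: V₃ = 21.6 × (90.4/43.0)^0.2163 = 21.6 × 1.1743 = 25.3659 m/s

25.4 m/s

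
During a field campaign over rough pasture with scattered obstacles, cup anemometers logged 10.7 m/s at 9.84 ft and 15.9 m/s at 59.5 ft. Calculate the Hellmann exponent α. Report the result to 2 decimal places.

Power law: V₂/V₁ = (z₂/z₁)^α ⇒ α = ln(V₂/V₁) / ln(z₂/z₁)
α = ln(15.9/10.7) / ln(59.5/9.84) = ln(1.4860) / ln(6.0467)
  = 0.39608 / 1.79952 = 0.22010

α ≈ 0.22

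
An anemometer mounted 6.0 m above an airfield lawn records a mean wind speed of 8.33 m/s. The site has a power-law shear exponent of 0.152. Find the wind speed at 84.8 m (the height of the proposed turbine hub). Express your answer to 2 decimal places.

Power-law profile: V₂ = V₁ · (z₂/z₁)^α
V₂ = 8.33 × (84.8/6.0)^0.152 = 8.33 × (14.1333)^0.152
    = 8.33 × 1.4957 = 12.4590 m/s

12.46 m/s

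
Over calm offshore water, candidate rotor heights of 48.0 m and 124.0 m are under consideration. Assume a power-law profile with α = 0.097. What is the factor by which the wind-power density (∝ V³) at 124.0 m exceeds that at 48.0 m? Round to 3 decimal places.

1.318

Speed ratio: V_B/V_A = (z_B/z_A)^α = (124.0/48.0)^0.097 = (2.5833)^0.097 = 1.09643
Power-density ratio: P_B/P_A = (V_B/V_A)³ = (1.09643)³ = 1.31809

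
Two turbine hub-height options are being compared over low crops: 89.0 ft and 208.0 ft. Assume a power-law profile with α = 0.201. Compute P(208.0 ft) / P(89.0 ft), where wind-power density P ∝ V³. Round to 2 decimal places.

Speed ratio: V_B/V_A = (z_B/z_A)^α = (208.0/89.0)^0.201 = (2.3371)^0.201 = 1.18605
Power-density ratio: P_B/P_A = (V_B/V_A)³ = (1.18605)³ = 1.66844

1.67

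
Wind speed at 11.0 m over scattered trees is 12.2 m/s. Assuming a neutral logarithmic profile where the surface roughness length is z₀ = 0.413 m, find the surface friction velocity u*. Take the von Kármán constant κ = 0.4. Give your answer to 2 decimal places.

u* ≈ 1.49 m/s

Log law: V(z) = (u*/κ) · ln(z/z₀) ⇒ u* = κ · V / ln(z/z₀)
u* = 0.4 × 12.2 / ln(11.0/0.413) = 0.4 × 12.2 / 3.2822
   = 4.8800 / 3.2822 = 1.4868 m/s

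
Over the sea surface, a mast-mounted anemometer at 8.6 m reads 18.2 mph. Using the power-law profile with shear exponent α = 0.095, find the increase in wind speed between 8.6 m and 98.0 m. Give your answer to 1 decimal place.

Power law: V₂ = V₁ · (z₂/z₁)^α = 18.2 × (11.3953)^0.095 = 22.9330 mph
ΔV = 22.9330 − 18.2 = 4.7330 mph

4.7 mph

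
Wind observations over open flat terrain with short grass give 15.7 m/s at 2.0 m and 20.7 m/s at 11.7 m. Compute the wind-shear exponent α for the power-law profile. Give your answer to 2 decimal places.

α ≈ 0.16

Power law: V₂/V₁ = (z₂/z₁)^α ⇒ α = ln(V₂/V₁) / ln(z₂/z₁)
α = ln(20.7/15.7) / ln(11.7/2.0) = ln(1.3185) / ln(5.8500)
  = 0.27647 / 1.76644 = 0.15651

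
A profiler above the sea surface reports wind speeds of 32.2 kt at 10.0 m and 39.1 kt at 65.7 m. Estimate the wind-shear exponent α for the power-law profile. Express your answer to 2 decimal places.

Power law: V₂/V₁ = (z₂/z₁)^α ⇒ α = ln(V₂/V₁) / ln(z₂/z₁)
α = ln(39.1/32.2) / ln(65.7/10.0) = ln(1.2143) / ln(6.5700)
  = 0.19416 / 1.88251 = 0.10314

α ≈ 0.10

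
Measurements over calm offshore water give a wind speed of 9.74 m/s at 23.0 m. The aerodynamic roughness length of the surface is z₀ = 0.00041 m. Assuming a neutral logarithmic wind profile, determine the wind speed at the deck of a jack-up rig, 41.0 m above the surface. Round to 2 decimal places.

Log law: V(z) ∝ ln(z/z₀), so V₂/V₁ = ln(z₂/z₀) / ln(z₁/z₀).
ln(41.0/0.00041) = 11.5129, ln(23.0/0.00041) = 10.9348
V₂ = 9.74 × 11.5129/10.9348 = 9.74 × 1.0529 = 10.2549 m/s

10.25 m/s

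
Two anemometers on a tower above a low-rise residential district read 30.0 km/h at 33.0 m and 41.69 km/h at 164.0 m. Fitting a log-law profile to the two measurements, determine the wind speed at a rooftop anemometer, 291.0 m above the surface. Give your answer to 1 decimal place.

45.9 km/h

Log law: V ∝ ln(z/z₀). From the pair, with r = V₁/V₂ = 0.71960,
ln z₀ = (ln z₁ − r·ln z₂)/(1 − r) = (3.4965 − 0.71960×5.0999)/0.28040 = -0.6182 → z₀ = 0.5389 m
V₃ = V₁ · ln(z₃/z₀)/ln(z₁/z₀) = 30.0 × 6.2915/4.1147 = 45.8710 km/h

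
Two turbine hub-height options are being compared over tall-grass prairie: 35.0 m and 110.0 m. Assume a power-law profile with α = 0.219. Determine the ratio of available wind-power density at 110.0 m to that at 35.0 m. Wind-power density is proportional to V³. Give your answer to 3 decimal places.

2.122

Speed ratio: V_B/V_A = (z_B/z_A)^α = (110.0/35.0)^0.219 = (3.1429)^0.219 = 1.28503
Power-density ratio: P_B/P_A = (V_B/V_A)³ = (1.28503)³ = 2.12198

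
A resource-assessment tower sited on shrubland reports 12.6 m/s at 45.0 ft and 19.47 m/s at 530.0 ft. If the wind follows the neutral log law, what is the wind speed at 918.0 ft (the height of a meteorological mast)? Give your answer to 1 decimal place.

Log law: V ∝ ln(z/z₀). From the pair, with r = V₁/V₂ = 0.64715,
ln z₀ = (ln z₁ − r·ln z₂)/(1 − r) = (3.8067 − 0.64715×6.2729)/0.35285 = -0.7165 → z₀ = 0.4884 ft
V₃ = V₁ · ln(z₃/z₀)/ln(z₁/z₀) = 12.6 × 7.5387/4.5232 = 21.0002 m/s

21.0 m/s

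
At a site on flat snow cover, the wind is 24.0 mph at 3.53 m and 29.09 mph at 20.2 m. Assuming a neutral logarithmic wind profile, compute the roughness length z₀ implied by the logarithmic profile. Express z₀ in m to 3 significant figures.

Log law: V(z) ∝ ln(z/z₀). With r = V₁/V₂ = 24.0/29.09 = 0.82503,
r · ln(z₂/z₀) = ln(z₁/z₀) ⇒ ln z₀ = (ln z₁ − r·ln z₂)/(1 − r)
ln z₀ = (1.26130 − 0.82503×3.00568) / 0.17497 = -6.9637
z₀ = exp(-6.9637) = 0.0009456 m

z₀ ≈ 0.000946 m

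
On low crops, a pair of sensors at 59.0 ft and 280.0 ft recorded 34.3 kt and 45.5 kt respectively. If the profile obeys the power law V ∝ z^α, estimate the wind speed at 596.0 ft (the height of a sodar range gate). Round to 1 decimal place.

52.2 kt

First find α: α = ln(V₂/V₁)/ln(z₂/z₁) = ln(45.5/34.3)/ln(280.0/59.0) = 0.28257/1.55725 = 0.1815
Extrapolate from 280.0 ft to 596.0 ft: V₃ = 45.5 × (596.0/280.0)^0.1815 = 45.5 × 1.1469 = 52.1848 kt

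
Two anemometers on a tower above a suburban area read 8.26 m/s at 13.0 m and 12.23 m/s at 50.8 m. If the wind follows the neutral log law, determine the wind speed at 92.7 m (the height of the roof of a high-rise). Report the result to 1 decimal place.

14.0 m/s

Log law: V ∝ ln(z/z₀). From the pair, with r = V₁/V₂ = 0.67539,
ln z₀ = (ln z₁ − r·ln z₂)/(1 − r) = (2.5649 − 0.67539×3.9279)/0.32461 = -0.2708 → z₀ = 0.7628 m
V₃ = V₁ · ln(z₃/z₀)/ln(z₁/z₀) = 8.26 × 4.8002/2.8358 = 13.9820 m/s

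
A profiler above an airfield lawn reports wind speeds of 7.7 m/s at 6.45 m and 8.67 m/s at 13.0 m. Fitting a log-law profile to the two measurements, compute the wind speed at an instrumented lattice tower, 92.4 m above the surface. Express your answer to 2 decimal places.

Log law: V ∝ ln(z/z₀). From the pair, with r = V₁/V₂ = 0.88812,
ln z₀ = (ln z₁ − r·ln z₂)/(1 − r) = (1.8641 − 0.88812×2.5649)/0.11188 = -3.6995 → z₀ = 0.02474 m
V₃ = V₁ · ln(z₃/z₀)/ln(z₁/z₀) = 7.7 × 8.2256/5.5636 = 11.3843 m/s

11.38 m/s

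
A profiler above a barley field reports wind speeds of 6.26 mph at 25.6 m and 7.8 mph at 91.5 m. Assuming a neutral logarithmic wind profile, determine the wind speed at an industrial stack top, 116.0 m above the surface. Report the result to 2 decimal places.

Log law: V ∝ ln(z/z₀). From the pair, with r = V₁/V₂ = 0.80256,
ln z₀ = (ln z₁ − r·ln z₂)/(1 − r) = (3.2426 − 0.80256×4.5163)/0.19744 = -1.9351 → z₀ = 0.1444 m
V₃ = V₁ · ln(z₃/z₀)/ln(z₁/z₀) = 6.26 × 6.6887/5.1777 = 8.0868 mph

8.09 mph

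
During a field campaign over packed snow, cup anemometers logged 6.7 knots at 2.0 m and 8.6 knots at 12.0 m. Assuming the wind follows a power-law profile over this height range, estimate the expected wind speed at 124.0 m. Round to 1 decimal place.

First find α: α = ln(V₂/V₁)/ln(z₂/z₁) = ln(8.6/6.7)/ln(12.0/2.0) = 0.24965/1.79176 = 0.1393
Extrapolate from 12.0 m to 124.0 m: V₃ = 8.6 × (124.0/12.0)^0.1393 = 8.6 × 1.3846 = 11.9074 knots

11.9 knots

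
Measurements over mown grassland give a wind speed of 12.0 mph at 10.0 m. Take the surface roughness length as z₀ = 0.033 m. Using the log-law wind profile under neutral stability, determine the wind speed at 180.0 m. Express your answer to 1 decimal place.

Log law: V(z) ∝ ln(z/z₀), so V₂/V₁ = ln(z₂/z₀) / ln(z₁/z₀).
ln(180.0/0.033) = 8.6042, ln(10.0/0.033) = 5.7138
V₂ = 12.0 × 8.6042/5.7138 = 12.0 × 1.5059 = 18.0703 mph

18.1 mph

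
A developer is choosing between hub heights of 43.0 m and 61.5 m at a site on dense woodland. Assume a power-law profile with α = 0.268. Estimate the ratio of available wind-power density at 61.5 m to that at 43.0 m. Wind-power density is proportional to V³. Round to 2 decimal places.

Speed ratio: V_B/V_A = (z_B/z_A)^α = (61.5/43.0)^0.268 = (1.4302)^0.268 = 1.10065
Power-density ratio: P_B/P_A = (V_B/V_A)³ = (1.10065)³ = 1.33336

1.33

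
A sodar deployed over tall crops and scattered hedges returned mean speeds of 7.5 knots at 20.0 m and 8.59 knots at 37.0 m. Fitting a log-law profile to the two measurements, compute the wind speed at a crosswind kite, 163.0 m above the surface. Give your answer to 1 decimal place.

11.2 knots

Log law: V ∝ ln(z/z₀). From the pair, with r = V₁/V₂ = 0.87311,
ln z₀ = (ln z₁ − r·ln z₂)/(1 − r) = (2.9957 − 0.87311×3.6109)/0.12689 = -1.2372 → z₀ = 0.2902 m
V₃ = V₁ · ln(z₃/z₀)/ln(z₁/z₀) = 7.5 × 6.3309/4.2329 = 11.2173 knots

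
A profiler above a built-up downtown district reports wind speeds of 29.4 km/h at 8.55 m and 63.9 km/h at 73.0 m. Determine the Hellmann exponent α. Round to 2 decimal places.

α ≈ 0.36

Power law: V₂/V₁ = (z₂/z₁)^α ⇒ α = ln(V₂/V₁) / ln(z₂/z₁)
α = ln(63.9/29.4) / ln(73.0/8.55) = ln(2.1735) / ln(8.5380)
  = 0.77632 / 2.14453 = 0.36200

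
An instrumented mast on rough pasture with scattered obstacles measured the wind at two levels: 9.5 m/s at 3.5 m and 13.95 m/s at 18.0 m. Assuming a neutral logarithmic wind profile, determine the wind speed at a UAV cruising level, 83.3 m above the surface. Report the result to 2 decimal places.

Log law: V ∝ ln(z/z₀). From the pair, with r = V₁/V₂ = 0.68100,
ln z₀ = (ln z₁ − r·ln z₂)/(1 − r) = (1.2528 − 0.68100×2.8904)/0.31900 = -2.2433 → z₀ = 0.1061 m
V₃ = V₁ · ln(z₃/z₀)/ln(z₁/z₀) = 9.5 × 6.6657/3.4960 = 18.1132 m/s

18.11 m/s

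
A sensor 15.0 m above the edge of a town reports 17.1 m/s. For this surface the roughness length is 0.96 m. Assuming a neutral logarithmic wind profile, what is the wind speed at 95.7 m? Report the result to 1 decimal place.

Log law: V(z) ∝ ln(z/z₀), so V₂/V₁ = ln(z₂/z₀) / ln(z₁/z₀).
ln(95.7/0.96) = 4.6020, ln(15.0/0.96) = 2.7489
V₂ = 17.1 × 4.6020/2.7489 = 17.1 × 1.6742 = 28.6281 m/s

28.6 m/s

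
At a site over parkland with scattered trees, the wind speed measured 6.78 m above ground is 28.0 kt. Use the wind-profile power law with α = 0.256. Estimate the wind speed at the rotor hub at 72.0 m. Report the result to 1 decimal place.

Power-law profile: V₂ = V₁ · (z₂/z₁)^α
V₂ = 28.0 × (72.0/6.78)^0.256 = 28.0 × (10.6195)^0.256
    = 28.0 × 1.8310 = 51.2673 kt

51.3 kt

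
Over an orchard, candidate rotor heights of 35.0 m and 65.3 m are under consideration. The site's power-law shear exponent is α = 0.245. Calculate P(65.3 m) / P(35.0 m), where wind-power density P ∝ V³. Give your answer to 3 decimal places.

Speed ratio: V_B/V_A = (z_B/z_A)^α = (65.3/35.0)^0.245 = (1.8657)^0.245 = 1.16508
Power-density ratio: P_B/P_A = (V_B/V_A)³ = (1.16508)³ = 1.58151

1.582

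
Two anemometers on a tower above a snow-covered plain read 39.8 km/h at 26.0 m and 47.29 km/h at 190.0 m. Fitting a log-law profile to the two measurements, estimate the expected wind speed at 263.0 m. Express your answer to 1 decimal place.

48.5 km/h

Log law: V ∝ ln(z/z₀). From the pair, with r = V₁/V₂ = 0.84162,
ln z₀ = (ln z₁ − r·ln z₂)/(1 − r) = (3.2581 − 0.84162×5.2470)/0.15838 = -7.3106 → z₀ = 0.0006684 m
V₃ = V₁ · ln(z₃/z₀)/ln(z₁/z₀) = 39.8 × 12.8827/10.5687 = 48.5144 km/h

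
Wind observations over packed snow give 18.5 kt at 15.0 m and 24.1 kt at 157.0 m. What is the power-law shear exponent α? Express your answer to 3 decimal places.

α ≈ 0.113

Power law: V₂/V₁ = (z₂/z₁)^α ⇒ α = ln(V₂/V₁) / ln(z₂/z₁)
α = ln(24.1/18.5) / ln(157.0/15.0) = ln(1.3027) / ln(10.4667)
  = 0.26444 / 2.34820 = 0.11261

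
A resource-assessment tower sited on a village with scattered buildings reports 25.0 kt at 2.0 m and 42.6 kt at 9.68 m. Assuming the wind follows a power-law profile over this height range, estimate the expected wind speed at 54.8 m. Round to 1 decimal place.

First find α: α = ln(V₂/V₁)/ln(z₂/z₁) = ln(42.6/25.0)/ln(9.68/2.0) = 0.53298/1.57691 = 0.3380
Extrapolate from 9.68 m to 54.8 m: V₃ = 42.6 × (54.8/9.68)^0.3380 = 42.6 × 1.7967 = 76.5390 kt

76.5 kt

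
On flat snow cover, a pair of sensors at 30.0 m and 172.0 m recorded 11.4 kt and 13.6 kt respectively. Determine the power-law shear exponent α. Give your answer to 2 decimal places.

Power law: V₂/V₁ = (z₂/z₁)^α ⇒ α = ln(V₂/V₁) / ln(z₂/z₁)
α = ln(13.6/11.4) / ln(172.0/30.0) = ln(1.1930) / ln(5.7333)
  = 0.17646 / 1.74630 = 0.10105

α ≈ 0.10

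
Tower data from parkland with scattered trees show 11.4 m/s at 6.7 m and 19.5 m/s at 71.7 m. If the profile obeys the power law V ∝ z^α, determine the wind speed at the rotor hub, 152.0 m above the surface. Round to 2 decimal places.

First find α: α = ln(V₂/V₁)/ln(z₂/z₁) = ln(19.5/11.4)/ln(71.7/6.7) = 0.53680/2.37038 = 0.2265
Extrapolate from 71.7 m to 152.0 m: V₃ = 19.5 × (152.0/71.7)^0.2265 = 19.5 × 1.1855 = 23.1172 m/s

23.12 m/s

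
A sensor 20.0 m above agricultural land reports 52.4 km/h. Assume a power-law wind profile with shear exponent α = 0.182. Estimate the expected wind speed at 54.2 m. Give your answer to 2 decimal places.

Power-law profile: V₂ = V₁ · (z₂/z₁)^α
V₂ = 52.4 × (54.2/20.0)^0.182 = 52.4 × (2.7100)^0.182
    = 52.4 × 1.1989 = 62.8249 km/h

62.82 km/h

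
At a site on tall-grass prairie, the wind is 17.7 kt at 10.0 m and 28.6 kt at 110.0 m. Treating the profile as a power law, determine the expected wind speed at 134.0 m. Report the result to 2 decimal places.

29.75 kt

First find α: α = ln(V₂/V₁)/ln(z₂/z₁) = ln(28.6/17.7)/ln(110.0/10.0) = 0.47984/2.39790 = 0.2001
Extrapolate from 110.0 m to 134.0 m: V₃ = 28.6 × (134.0/110.0)^0.2001 = 28.6 × 1.0403 = 29.7521 kt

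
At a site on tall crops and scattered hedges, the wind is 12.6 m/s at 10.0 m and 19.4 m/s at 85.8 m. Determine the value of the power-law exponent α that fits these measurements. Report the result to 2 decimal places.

Power law: V₂/V₁ = (z₂/z₁)^α ⇒ α = ln(V₂/V₁) / ln(z₂/z₁)
α = ln(19.4/12.6) / ln(85.8/10.0) = ln(1.5397) / ln(8.5800)
  = 0.43158 / 2.14943 = 0.20079

α ≈ 0.20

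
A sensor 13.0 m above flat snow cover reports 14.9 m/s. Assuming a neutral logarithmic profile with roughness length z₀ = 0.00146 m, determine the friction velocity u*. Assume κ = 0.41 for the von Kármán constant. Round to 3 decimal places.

u* ≈ 0.672 m/s

Log law: V(z) = (u*/κ) · ln(z/z₀) ⇒ u* = κ · V / ln(z/z₀)
u* = 0.41 × 14.9 / ln(13.0/0.00146) = 0.41 × 14.9 / 9.0943
   = 6.1090 / 9.0943 = 0.6717 m/s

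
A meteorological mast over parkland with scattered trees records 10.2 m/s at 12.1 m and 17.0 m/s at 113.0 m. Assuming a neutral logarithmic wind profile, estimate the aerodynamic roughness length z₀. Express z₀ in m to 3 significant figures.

z₀ ≈ 0.424 m

Log law: V(z) ∝ ln(z/z₀). With r = V₁/V₂ = 10.2/17.0 = 0.60000,
r · ln(z₂/z₀) = ln(z₁/z₀) ⇒ ln z₀ = (ln z₁ − r·ln z₂)/(1 − r)
ln z₀ = (2.49321 − 0.60000×4.72739) / 0.40000 = -0.8581
z₀ = exp(-0.8581) = 0.4240 m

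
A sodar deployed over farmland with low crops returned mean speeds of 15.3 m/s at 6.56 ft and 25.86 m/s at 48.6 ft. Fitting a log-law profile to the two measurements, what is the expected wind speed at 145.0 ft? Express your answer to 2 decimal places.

Log law: V ∝ ln(z/z₀). From the pair, with r = V₁/V₂ = 0.59165,
ln z₀ = (ln z₁ − r·ln z₂)/(1 − r) = (1.8810 − 0.59165×3.8836)/0.40835 = -1.0206 → z₀ = 0.3604 ft
V₃ = V₁ · ln(z₃/z₀)/ln(z₁/z₀) = 15.3 × 5.9973/2.9015 = 31.6240 m/s

31.62 m/s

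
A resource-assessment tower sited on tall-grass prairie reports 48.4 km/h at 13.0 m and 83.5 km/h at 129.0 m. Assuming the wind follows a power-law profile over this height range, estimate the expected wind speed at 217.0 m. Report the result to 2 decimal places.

First find α: α = ln(V₂/V₁)/ln(z₂/z₁) = ln(83.5/48.4)/ln(129.0/13.0) = 0.54535/2.29486 = 0.2376
Extrapolate from 129.0 m to 217.0 m: V₃ = 83.5 × (217.0/129.0)^0.2376 = 83.5 × 1.1316 = 94.4848 km/h

94.48 km/h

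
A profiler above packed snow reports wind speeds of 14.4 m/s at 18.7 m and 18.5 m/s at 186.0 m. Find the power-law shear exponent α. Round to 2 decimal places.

α ≈ 0.11

Power law: V₂/V₁ = (z₂/z₁)^α ⇒ α = ln(V₂/V₁) / ln(z₂/z₁)
α = ln(18.5/14.4) / ln(186.0/18.7) = ln(1.2847) / ln(9.9465)
  = 0.25054 / 2.29722 = 0.10906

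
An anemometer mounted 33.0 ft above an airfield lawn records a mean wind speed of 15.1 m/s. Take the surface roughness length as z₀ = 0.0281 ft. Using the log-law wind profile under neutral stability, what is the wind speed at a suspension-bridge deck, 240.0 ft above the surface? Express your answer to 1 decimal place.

19.3 m/s

Log law: V(z) ∝ ln(z/z₀), so V₂/V₁ = ln(z₂/z₀) / ln(z₁/z₀).
ln(240.0/0.0281) = 9.0526, ln(33.0/0.0281) = 7.0685
V₂ = 15.1 × 9.0526/7.0685 = 15.1 × 1.2807 = 19.3386 m/s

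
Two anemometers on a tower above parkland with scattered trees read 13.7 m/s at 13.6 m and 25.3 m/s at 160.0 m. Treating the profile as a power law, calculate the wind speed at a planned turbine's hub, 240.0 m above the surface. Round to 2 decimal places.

27.99 m/s

First find α: α = ln(V₂/V₁)/ln(z₂/z₁) = ln(25.3/13.7)/ln(160.0/13.6) = 0.61341/2.46510 = 0.2488
Extrapolate from 160.0 m to 240.0 m: V₃ = 25.3 × (240.0/160.0)^0.2488 = 25.3 × 1.1062 = 27.9859 m/s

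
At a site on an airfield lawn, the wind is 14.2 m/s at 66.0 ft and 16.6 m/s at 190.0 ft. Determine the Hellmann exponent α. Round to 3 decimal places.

α ≈ 0.148

Power law: V₂/V₁ = (z₂/z₁)^α ⇒ α = ln(V₂/V₁) / ln(z₂/z₁)
α = ln(16.6/14.2) / ln(190.0/66.0) = ln(1.1690) / ln(2.8788)
  = 0.15616 / 1.05737 = 0.14769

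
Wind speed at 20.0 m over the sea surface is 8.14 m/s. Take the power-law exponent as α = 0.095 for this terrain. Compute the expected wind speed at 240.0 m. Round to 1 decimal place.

10.3 m/s

Power-law profile: V₂ = V₁ · (z₂/z₁)^α
V₂ = 8.14 × (240.0/20.0)^0.095 = 8.14 × (12.0000)^0.095
    = 8.14 × 1.2663 = 10.3073 m/s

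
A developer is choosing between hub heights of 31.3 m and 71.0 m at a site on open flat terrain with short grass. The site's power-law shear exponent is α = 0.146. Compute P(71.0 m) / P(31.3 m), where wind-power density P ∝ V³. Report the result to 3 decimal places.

1.432

Speed ratio: V_B/V_A = (z_B/z_A)^α = (71.0/31.3)^0.146 = (2.2684)^0.146 = 1.12703
Power-density ratio: P_B/P_A = (V_B/V_A)³ = (1.12703)³ = 1.43154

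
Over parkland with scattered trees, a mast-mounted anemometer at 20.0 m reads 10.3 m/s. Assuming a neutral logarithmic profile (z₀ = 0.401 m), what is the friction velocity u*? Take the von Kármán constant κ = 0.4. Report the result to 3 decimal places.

u* ≈ 1.054 m/s

Log law: V(z) = (u*/κ) · ln(z/z₀) ⇒ u* = κ · V / ln(z/z₀)
u* = 0.4 × 10.3 / ln(20.0/0.401) = 0.4 × 10.3 / 3.9095
   = 4.1200 / 3.9095 = 1.0538 m/s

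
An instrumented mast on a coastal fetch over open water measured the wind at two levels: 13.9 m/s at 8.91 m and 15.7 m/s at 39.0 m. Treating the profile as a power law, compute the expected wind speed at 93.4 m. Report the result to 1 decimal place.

16.9 m/s

First find α: α = ln(V₂/V₁)/ln(z₂/z₁) = ln(15.7/13.9)/ln(39.0/8.91) = 0.12177/1.47639 = 0.0825
Extrapolate from 39.0 m to 93.4 m: V₃ = 15.7 × (93.4/39.0)^0.0825 = 15.7 × 1.0747 = 16.8726 m/s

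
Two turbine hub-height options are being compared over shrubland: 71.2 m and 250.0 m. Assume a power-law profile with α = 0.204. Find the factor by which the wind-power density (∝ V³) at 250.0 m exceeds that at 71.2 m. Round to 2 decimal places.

2.16

Speed ratio: V_B/V_A = (z_B/z_A)^α = (250.0/71.2)^0.204 = (3.5112)^0.204 = 1.29203
Power-density ratio: P_B/P_A = (V_B/V_A)³ = (1.29203)³ = 2.15686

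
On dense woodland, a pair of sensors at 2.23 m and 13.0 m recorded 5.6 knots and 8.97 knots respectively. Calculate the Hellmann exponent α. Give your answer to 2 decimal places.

Power law: V₂/V₁ = (z₂/z₁)^α ⇒ α = ln(V₂/V₁) / ln(z₂/z₁)
α = ln(8.97/5.6) / ln(13.0/2.23) = ln(1.6018) / ln(5.8296)
  = 0.47112 / 1.76295 = 0.26723

α ≈ 0.27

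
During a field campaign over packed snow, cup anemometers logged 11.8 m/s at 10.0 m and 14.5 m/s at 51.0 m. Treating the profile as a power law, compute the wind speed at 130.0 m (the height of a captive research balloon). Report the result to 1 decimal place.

First find α: α = ln(V₂/V₁)/ln(z₂/z₁) = ln(14.5/11.8)/ln(51.0/10.0) = 0.20605/1.62924 = 0.1265
Extrapolate from 51.0 m to 130.0 m: V₃ = 14.5 × (130.0/51.0)^0.1265 = 14.5 × 1.1256 = 16.3216 m/s

16.3 m/s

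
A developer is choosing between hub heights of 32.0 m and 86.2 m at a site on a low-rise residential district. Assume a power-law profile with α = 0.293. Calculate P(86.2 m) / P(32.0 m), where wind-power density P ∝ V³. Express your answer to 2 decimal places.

2.39

Speed ratio: V_B/V_A = (z_B/z_A)^α = (86.2/32.0)^0.293 = (2.6938)^0.293 = 1.33689
Power-density ratio: P_B/P_A = (V_B/V_A)³ = (1.33689)³ = 2.38937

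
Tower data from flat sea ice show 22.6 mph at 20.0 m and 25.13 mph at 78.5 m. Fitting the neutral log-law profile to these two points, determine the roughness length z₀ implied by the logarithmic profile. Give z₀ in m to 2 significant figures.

z₀ ≈ 0.000099 m

Log law: V(z) ∝ ln(z/z₀). With r = V₁/V₂ = 22.6/25.13 = 0.89932,
r · ln(z₂/z₀) = ln(z₁/z₀) ⇒ ln z₀ = (ln z₁ − r·ln z₂)/(1 − r)
ln z₀ = (2.99573 − 0.89932×4.36310) / 0.10068 = -9.2187
z₀ = exp(-9.2187) = 0.00009917 m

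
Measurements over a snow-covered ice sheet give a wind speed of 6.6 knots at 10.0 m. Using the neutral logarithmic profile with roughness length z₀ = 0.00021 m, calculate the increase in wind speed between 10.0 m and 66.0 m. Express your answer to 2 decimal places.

1.16 knots

Log law: V₂ = V₁ · ln(z₂/z₀)/ln(z₁/z₀) = 6.6 × 12.6581/10.7710 = 7.7563 knots
ΔV = 7.7563 − 6.6 = 1.1563 knots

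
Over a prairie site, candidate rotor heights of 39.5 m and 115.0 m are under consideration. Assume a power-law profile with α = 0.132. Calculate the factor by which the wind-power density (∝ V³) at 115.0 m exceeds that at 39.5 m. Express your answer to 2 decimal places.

Speed ratio: V_B/V_A = (z_B/z_A)^α = (115.0/39.5)^0.132 = (2.9114)^0.132 = 1.15149
Power-density ratio: P_B/P_A = (V_B/V_A)³ = (1.15149)³ = 1.52681

1.53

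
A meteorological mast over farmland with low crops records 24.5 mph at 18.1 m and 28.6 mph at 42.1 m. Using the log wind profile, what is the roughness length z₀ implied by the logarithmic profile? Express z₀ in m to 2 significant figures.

Log law: V(z) ∝ ln(z/z₀). With r = V₁/V₂ = 24.5/28.6 = 0.85664,
r · ln(z₂/z₀) = ln(z₁/z₀) ⇒ ln z₀ = (ln z₁ − r·ln z₂)/(1 − r)
ln z₀ = (2.89591 − 0.85664×3.74005) / 0.14336 = -2.1483
z₀ = exp(-2.1483) = 0.1167 m

z₀ ≈ 0.12 m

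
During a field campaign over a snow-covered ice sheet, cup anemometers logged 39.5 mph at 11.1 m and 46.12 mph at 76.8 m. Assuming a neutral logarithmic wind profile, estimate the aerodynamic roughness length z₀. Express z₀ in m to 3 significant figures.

Log law: V(z) ∝ ln(z/z₀). With r = V₁/V₂ = 39.5/46.12 = 0.85646,
r · ln(z₂/z₀) = ln(z₁/z₀) ⇒ ln z₀ = (ln z₁ − r·ln z₂)/(1 − r)
ln z₀ = (2.40695 − 0.85646×4.34120) / 0.14354 = -9.1343
z₀ = exp(-9.1343) = 0.0001079 m

z₀ ≈ 0.000108 m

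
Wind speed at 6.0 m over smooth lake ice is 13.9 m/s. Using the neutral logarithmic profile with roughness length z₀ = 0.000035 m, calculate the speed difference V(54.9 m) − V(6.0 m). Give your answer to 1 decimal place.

Log law: V₂ = V₁ · ln(z₂/z₀)/ln(z₁/z₀) = 13.9 × 14.2657/12.0519 = 16.4532 m/s
ΔV = 16.4532 − 13.9 = 2.5532 m/s

2.6 m/s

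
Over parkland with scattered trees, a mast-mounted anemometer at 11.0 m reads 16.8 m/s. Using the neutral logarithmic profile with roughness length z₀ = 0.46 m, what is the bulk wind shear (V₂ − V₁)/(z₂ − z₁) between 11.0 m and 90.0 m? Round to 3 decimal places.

Log law: V₂ = V₁ · ln(z₂/z₀)/ln(z₁/z₀) = 16.8 × 5.2763/3.1744 = 27.9240 m/s
ΔV/Δz = (27.9240 − 16.8)/(90.0 − 11.0) = 11.1240/79.0000 = 0.14081 m/s/m

0.141 m/s/m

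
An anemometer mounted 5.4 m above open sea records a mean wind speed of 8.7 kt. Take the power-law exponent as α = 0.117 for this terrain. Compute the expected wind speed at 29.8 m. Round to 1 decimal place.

Power-law profile: V₂ = V₁ · (z₂/z₁)^α
V₂ = 8.7 × (29.8/5.4)^0.117 = 8.7 × (5.5185)^0.117
    = 8.7 × 1.2212 = 10.6246 kt

10.6 kt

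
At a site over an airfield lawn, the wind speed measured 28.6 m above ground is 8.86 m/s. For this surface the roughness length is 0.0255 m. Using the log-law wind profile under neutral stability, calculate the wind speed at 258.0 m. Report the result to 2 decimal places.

Log law: V(z) ∝ ln(z/z₀), so V₂/V₁ = ln(z₂/z₀) / ln(z₁/z₀).
ln(258.0/0.0255) = 9.2220, ln(28.6/0.0255) = 7.0225
V₂ = 8.86 × 9.2220/7.0225 = 8.86 × 1.3132 = 11.6351 m/s

11.64 m/s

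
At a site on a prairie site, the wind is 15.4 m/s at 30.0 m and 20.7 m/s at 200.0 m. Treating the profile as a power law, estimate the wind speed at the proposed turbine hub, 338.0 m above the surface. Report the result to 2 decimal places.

22.46 m/s

First find α: α = ln(V₂/V₁)/ln(z₂/z₁) = ln(20.7/15.4)/ln(200.0/30.0) = 0.29577/1.89712 = 0.1559
Extrapolate from 200.0 m to 338.0 m: V₃ = 20.7 × (338.0/200.0)^0.1559 = 20.7 × 1.0852 = 22.4646 m/s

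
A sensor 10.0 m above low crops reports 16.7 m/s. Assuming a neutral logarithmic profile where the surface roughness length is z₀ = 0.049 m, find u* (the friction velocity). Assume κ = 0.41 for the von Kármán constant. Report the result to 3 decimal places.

u* ≈ 1.287 m/s

Log law: V(z) = (u*/κ) · ln(z/z₀) ⇒ u* = κ · V / ln(z/z₀)
u* = 0.41 × 16.7 / ln(10.0/0.049) = 0.41 × 16.7 / 5.3185
   = 6.8470 / 5.3185 = 1.2874 m/s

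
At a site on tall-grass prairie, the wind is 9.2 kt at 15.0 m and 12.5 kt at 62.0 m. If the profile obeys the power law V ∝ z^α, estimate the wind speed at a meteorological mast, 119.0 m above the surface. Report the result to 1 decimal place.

14.4 kt

First find α: α = ln(V₂/V₁)/ln(z₂/z₁) = ln(12.5/9.2)/ln(62.0/15.0) = 0.30653/1.41908 = 0.2160
Extrapolate from 62.0 m to 119.0 m: V₃ = 12.5 × (119.0/62.0)^0.2160 = 12.5 × 1.1512 = 14.3904 kt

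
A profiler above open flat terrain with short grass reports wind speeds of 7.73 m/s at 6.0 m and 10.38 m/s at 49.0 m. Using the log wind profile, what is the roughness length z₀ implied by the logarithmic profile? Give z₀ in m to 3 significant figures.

Log law: V(z) ∝ ln(z/z₀). With r = V₁/V₂ = 7.73/10.38 = 0.74470,
r · ln(z₂/z₀) = ln(z₁/z₀) ⇒ ln z₀ = (ln z₁ − r·ln z₂)/(1 − r)
ln z₀ = (1.79176 − 0.74470×3.89182) / 0.25530 = -4.3341
z₀ = exp(-4.3341) = 0.01311 m

z₀ ≈ 0.0131 m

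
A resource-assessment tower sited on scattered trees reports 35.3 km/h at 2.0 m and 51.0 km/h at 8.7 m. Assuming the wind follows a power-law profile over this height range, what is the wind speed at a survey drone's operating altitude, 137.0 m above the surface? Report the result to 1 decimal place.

101.7 km/h

First find α: α = ln(V₂/V₁)/ln(z₂/z₁) = ln(51.0/35.3)/ln(8.7/2.0) = 0.36794/1.47018 = 0.2503
Extrapolate from 8.7 m to 137.0 m: V₃ = 51.0 × (137.0/8.7)^0.2503 = 51.0 × 1.9935 = 101.6706 km/h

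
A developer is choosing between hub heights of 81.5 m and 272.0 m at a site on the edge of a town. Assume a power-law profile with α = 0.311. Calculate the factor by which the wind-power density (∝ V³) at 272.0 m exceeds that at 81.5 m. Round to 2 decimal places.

Speed ratio: V_B/V_A = (z_B/z_A)^α = (272.0/81.5)^0.311 = (3.3374)^0.311 = 1.45473
Power-density ratio: P_B/P_A = (V_B/V_A)³ = (1.45473)³ = 3.07853

3.08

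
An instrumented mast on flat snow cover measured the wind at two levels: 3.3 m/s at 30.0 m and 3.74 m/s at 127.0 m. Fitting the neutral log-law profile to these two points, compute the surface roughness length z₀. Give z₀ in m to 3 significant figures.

Log law: V(z) ∝ ln(z/z₀). With r = V₁/V₂ = 3.3/3.74 = 0.88235,
r · ln(z₂/z₀) = ln(z₁/z₀) ⇒ ln z₀ = (ln z₁ − r·ln z₂)/(1 − r)
ln z₀ = (3.40120 − 0.88235×4.84419) / 0.11765 = -7.4212
z₀ = exp(-7.4212) = 0.0005984 m

z₀ ≈ 0.000598 m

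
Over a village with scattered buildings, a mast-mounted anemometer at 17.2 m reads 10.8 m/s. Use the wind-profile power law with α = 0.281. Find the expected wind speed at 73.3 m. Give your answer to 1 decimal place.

16.2 m/s

Power-law profile: V₂ = V₁ · (z₂/z₁)^α
V₂ = 10.8 × (73.3/17.2)^0.281 = 10.8 × (4.2616)^0.281
    = 10.8 × 1.5028 = 16.2306 m/s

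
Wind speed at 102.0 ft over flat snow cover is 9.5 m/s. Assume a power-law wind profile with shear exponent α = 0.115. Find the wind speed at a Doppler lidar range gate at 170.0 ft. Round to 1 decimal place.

10.1 m/s

Power-law profile: V₂ = V₁ · (z₂/z₁)^α
V₂ = 9.5 × (170.0/102.0)^0.115 = 9.5 × (1.6667)^0.115
    = 9.5 × 1.0605 = 10.0748 m/s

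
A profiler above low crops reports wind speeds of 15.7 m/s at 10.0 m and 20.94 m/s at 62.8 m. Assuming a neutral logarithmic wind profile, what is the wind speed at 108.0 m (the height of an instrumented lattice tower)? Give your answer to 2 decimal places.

Log law: V ∝ ln(z/z₀). From the pair, with r = V₁/V₂ = 0.74976,
ln z₀ = (ln z₁ − r·ln z₂)/(1 − r) = (2.3026 − 0.74976×4.1400)/0.25024 = -3.2025 → z₀ = 0.04066 m
V₃ = V₁ · ln(z₃/z₀)/ln(z₁/z₀) = 15.7 × 7.8846/5.5051 = 22.4862 m/s

22.49 m/s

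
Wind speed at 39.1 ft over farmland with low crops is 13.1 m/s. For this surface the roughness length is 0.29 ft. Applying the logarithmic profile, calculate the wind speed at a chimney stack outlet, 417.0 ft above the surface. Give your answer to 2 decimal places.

Log law: V(z) ∝ ln(z/z₀), so V₂/V₁ = ln(z₂/z₀) / ln(z₁/z₀).
ln(417.0/0.29) = 7.2710, ln(39.1/0.29) = 4.9040
V₂ = 13.1 × 7.2710/4.9040 = 13.1 × 1.4827 = 19.4228 m/s

19.42 m/s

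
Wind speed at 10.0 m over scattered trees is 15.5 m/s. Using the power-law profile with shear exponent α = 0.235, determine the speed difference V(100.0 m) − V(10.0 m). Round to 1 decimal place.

Power law: V₂ = V₁ · (z₂/z₁)^α = 15.5 × (10.0000)^0.235 = 26.6276 m/s
ΔV = 26.6276 − 15.5 = 11.1276 m/s

11.1 m/s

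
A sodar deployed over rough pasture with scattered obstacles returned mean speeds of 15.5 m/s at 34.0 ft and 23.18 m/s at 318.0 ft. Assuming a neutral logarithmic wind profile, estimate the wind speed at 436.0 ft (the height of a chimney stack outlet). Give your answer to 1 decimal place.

Log law: V ∝ ln(z/z₀). From the pair, with r = V₁/V₂ = 0.66868,
ln z₀ = (ln z₁ − r·ln z₂)/(1 − r) = (3.5264 − 0.66868×5.7621)/0.33132 = -0.9858 → z₀ = 0.3731 ft
V₃ = V₁ · ln(z₃/z₀)/ln(z₁/z₀) = 15.5 × 7.0634/4.5121 = 24.2641 m/s

24.3 m/s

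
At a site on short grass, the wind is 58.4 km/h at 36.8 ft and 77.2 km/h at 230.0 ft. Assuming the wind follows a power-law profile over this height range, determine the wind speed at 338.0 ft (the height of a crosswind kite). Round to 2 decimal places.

First find α: α = ln(V₂/V₁)/ln(z₂/z₁) = ln(77.2/58.4)/ln(230.0/36.8) = 0.27908/1.83258 = 0.1523
Extrapolate from 230.0 ft to 338.0 ft: V₃ = 77.2 × (338.0/230.0)^0.1523 = 77.2 × 1.0604 = 81.8613 km/h

81.86 km/h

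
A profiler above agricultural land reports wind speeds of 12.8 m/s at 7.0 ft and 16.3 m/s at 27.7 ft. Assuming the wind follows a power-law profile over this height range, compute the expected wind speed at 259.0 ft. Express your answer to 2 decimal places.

24.14 m/s

First find α: α = ln(V₂/V₁)/ln(z₂/z₁) = ln(16.3/12.8)/ln(27.7/7.0) = 0.24172/1.37552 = 0.1757
Extrapolate from 27.7 ft to 259.0 ft: V₃ = 16.3 × (259.0/27.7)^0.1757 = 16.3 × 1.4812 = 24.1429 m/s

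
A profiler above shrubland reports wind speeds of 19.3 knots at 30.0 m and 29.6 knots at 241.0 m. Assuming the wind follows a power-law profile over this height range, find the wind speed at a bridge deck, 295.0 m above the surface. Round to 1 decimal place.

First find α: α = ln(V₂/V₁)/ln(z₂/z₁) = ln(29.6/19.3)/ln(241.0/30.0) = 0.42767/2.08360 = 0.2053
Extrapolate from 241.0 m to 295.0 m: V₃ = 29.6 × (295.0/241.0)^0.2053 = 29.6 × 1.0424 = 30.8542 knots

30.9 knots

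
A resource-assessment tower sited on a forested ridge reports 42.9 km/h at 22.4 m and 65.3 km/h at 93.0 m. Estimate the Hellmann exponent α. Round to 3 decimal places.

α ≈ 0.295

Power law: V₂/V₁ = (z₂/z₁)^α ⇒ α = ln(V₂/V₁) / ln(z₂/z₁)
α = ln(65.3/42.9) / ln(93.0/22.4) = ln(1.5221) / ln(4.1518)
  = 0.42012 / 1.42354 = 0.29512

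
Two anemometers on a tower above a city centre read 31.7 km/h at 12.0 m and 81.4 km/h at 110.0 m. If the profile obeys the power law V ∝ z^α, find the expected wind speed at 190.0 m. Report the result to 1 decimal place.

First find α: α = ln(V₂/V₁)/ln(z₂/z₁) = ln(81.4/31.7)/ln(110.0/12.0) = 0.94306/2.21557 = 0.4256
Extrapolate from 110.0 m to 190.0 m: V₃ = 81.4 × (190.0/110.0)^0.4256 = 81.4 × 1.2619 = 102.7205 km/h

102.7 km/h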